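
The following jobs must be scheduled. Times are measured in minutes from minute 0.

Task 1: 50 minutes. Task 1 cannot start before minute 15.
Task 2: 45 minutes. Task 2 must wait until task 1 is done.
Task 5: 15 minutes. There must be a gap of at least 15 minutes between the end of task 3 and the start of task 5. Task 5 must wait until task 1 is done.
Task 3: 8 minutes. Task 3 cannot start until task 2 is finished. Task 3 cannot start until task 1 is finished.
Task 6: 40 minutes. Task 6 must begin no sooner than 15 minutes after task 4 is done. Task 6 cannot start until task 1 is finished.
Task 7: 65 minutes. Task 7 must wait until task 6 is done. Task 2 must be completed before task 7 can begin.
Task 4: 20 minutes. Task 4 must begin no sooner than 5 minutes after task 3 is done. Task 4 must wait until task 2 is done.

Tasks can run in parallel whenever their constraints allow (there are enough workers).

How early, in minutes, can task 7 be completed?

263

After its own release at minute 15, task 1 can start at minute 15 and finishes at minute 65.
After task 1 (finishes minute 65), task 2 can start at minute 65 and finishes at minute 110.
For task 3: task 2 (finishes minute 110); task 1 (finishes minute 65). Taking the maximum gives a start of minute 110, and it finishes at 110 + 8 = minute 118.
Task 4 has to wait for task 3 (finishes minute 118, plus 5-minute gap → minute 123); task 2 (finishes minute 110). The latest of these is minute 123, so task 4 runs minute 123 to 123 + 20 = minute 143.
For task 6: task 4 (finishes minute 143, plus 15-minute gap → minute 158); task 1 (finishes minute 65). Taking the maximum gives a start of minute 158, and it finishes at 158 + 40 = minute 198.
Task 7 has to wait for task 6 (finishes minute 198); task 2 (finishes minute 110). The latest of these is minute 198, so task 7 runs minute 198 to 198 + 65 = minute 263.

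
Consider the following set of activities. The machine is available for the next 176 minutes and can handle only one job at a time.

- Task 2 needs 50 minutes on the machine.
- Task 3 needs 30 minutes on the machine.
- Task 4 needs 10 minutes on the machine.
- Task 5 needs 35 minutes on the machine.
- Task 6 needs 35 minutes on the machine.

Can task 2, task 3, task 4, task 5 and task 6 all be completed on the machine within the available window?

Yes

Running back to back, the jobs need 50 + 30 + 10 + 35 + 35 = 160 minutes on the machine.
Since 160 ≤ 176, they fit within the window.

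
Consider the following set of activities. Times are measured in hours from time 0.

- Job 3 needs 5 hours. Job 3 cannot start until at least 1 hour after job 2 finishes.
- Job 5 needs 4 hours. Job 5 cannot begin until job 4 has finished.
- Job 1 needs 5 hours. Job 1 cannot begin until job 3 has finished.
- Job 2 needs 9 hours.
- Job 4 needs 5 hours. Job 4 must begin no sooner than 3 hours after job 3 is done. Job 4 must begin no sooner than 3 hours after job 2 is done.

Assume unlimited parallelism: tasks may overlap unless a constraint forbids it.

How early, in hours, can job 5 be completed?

27

Job 2 has no prerequisites, so it starts at hour 0 and finishes at hour 9.
After job 2 (finishes hour 9, plus 1-hour gap → hour 10), job 3 can start at hour 10 and finishes at hour 15.
For job 4: job 3 (finishes hour 15, plus 3-hour gap → hour 18); job 2 (finishes hour 9, plus 3-hour gap → hour 12). Taking the maximum gives a start of hour 18, and it finishes at 18 + 5 = hour 23.
Job 5 waits on job 4 (finishes hour 23), so it starts at hour 23 and finishes at 23 + 4 = hour 27.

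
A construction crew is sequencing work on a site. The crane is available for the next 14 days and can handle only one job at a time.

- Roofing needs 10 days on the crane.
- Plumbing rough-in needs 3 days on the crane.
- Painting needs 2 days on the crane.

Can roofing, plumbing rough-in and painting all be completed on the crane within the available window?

Running back to back, the jobs need 10 + 3 + 2 = 15 days on the crane.
Since 15 > 14, they cannot all fit.

No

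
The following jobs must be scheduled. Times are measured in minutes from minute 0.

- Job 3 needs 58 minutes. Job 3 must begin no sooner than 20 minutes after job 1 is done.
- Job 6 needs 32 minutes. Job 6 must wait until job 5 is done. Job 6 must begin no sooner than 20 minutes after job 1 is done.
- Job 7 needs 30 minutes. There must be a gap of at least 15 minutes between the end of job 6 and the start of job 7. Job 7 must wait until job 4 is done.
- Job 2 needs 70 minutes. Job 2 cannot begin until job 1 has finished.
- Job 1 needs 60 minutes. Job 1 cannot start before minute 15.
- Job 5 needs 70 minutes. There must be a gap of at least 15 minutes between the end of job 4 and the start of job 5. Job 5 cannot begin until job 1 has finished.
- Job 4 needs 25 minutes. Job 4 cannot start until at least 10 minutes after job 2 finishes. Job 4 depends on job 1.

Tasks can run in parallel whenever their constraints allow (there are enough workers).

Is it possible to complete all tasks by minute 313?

No

Job 1 cannot begin until its own release at minute 15. It runs from minute 15 to 15 + 60 = minute 75.
After job 1 (finishes minute 75, plus 20-minute gap → minute 95), job 3 can start at minute 95 and finishes at minute 153.
Job 2 waits on job 1 (finishes minute 75), so it starts at minute 75 and finishes at 75 + 70 = minute 145.
Job 4 cannot start until job 2 (finishes minute 145, plus 10-minute gap → minute 155); job 1 (finishes minute 75). The controlling bound is minute 155, so job 4 finishes at 155 + 25 = minute 180.
Job 5 needs all of job 4 (finishes minute 180, plus 15-minute gap → minute 195); job 1 (finishes minute 75). That puts its earliest start at minute 195; it finishes at 195 + 70 = minute 265.
Job 6 has to wait for job 5 (finishes minute 265); job 1 (finishes minute 75, plus 20-minute gap → minute 95). The latest of these is minute 265, so job 6 runs minute 265 to 265 + 32 = minute 297.
Job 7 needs all of job 6 (finishes minute 297, plus 15-minute gap → minute 312); job 4 (finishes minute 180). That puts its earliest start at minute 312; it finishes at 312 + 30 = minute 342.
The earliest everything can be done is minute 342, which is after the deadline of 313, so it is not possible.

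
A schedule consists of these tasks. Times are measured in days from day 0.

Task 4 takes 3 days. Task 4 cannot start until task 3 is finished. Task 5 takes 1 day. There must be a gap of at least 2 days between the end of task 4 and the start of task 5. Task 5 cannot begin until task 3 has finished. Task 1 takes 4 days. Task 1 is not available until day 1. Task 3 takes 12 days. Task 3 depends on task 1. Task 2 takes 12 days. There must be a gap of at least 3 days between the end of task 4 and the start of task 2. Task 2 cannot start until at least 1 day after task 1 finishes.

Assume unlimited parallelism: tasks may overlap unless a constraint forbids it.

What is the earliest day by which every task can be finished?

35

After its own release at day 1, task 1 can start at day 1 and finishes at day 5.
Task 3 cannot begin until task 1 (finishes day 5). It runs from day 5 to 5 + 12 = day 17.
Task 4 waits on task 3 (finishes day 17), so it starts at day 17 and finishes at 17 + 3 = day 20.
Task 5 has to wait for task 4 (finishes day 20, plus 2-day gap → day 22); task 3 (finishes day 17). The latest of these is day 22, so task 5 runs day 22 to 22 + 1 = day 23.
Task 2 needs all of task 4 (finishes day 20, plus 3-day gap → day 23); task 1 (finishes day 5, plus 1-day gap → day 6). That puts its earliest start at day 23; it finishes at 23 + 12 = day 35.
All tasks are finished once the last one completes. Finish times: Task 1 at 5, Task 2 at 35, Task 3 at 17, Task 4 at 20, Task 5 at 23. The latest is day 35.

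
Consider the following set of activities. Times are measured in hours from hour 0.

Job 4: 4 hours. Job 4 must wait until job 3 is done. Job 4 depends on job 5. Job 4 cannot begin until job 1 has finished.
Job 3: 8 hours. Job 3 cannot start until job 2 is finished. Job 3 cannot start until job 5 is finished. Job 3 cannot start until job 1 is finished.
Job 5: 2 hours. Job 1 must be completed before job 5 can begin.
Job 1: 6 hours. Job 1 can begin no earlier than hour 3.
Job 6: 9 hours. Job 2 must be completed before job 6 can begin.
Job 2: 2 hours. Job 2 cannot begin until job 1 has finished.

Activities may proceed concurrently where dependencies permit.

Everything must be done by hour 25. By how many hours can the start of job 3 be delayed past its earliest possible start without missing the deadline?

2

Job 1 cannot begin until its own release at hour 3. It runs from hour 3 to 3 + 6 = hour 9.
After job 1 (finishes hour 9), job 5 can start at hour 9 and finishes at hour 11.
Job 2 cannot begin until job 1 (finishes hour 9). It runs from hour 9 to 9 + 2 = hour 11.
For job 3: job 2 (finishes hour 11); job 5 (finishes hour 11); job 1 (finishes hour 9). Taking the maximum gives a start of hour 11, and it finishes at 11 + 8 = hour 19.

Working backward from the deadline:
Job 4 must finish by hour 25; it takes 4 hours, so it must start by 25 − 4 = hour 21.
Job 3 feeds into job 4 (must start by hour 21); so job 3 must finish by hour 21 and therefore start by hour 13.
So job 3 can start as early as hour 11 and as late as hour 13, giving 13 − 11 = 2 hours of slack.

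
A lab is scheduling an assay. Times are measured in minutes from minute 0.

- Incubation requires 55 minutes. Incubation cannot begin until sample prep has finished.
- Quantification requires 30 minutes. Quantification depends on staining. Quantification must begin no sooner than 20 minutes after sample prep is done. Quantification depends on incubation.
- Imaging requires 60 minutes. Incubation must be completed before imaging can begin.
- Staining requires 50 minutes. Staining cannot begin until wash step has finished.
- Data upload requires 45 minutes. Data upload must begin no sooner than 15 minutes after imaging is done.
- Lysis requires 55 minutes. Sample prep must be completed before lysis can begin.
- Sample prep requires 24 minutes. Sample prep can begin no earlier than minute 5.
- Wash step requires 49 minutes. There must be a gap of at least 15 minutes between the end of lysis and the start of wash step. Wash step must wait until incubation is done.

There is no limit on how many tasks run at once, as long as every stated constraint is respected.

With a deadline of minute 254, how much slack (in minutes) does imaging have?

Sample prep cannot begin until its own release at minute 5. It runs from minute 5 to 5 + 24 = minute 29.
Incubation waits on sample prep (finishes minute 29), so it starts at minute 29 and finishes at 29 + 55 = minute 84.
Imaging cannot begin until incubation (finishes minute 84). It runs from minute 84 to 84 + 60 = minute 144.

Working backward from the deadline:
Data upload has no dependents, so it just needs to finish by minute 254. Starting by 254 − 45 = minute 209 achieves that.
Imaging has to be done before data upload (must start by minute 209, minus 15-minute gap → minute 194). That means finishing by minute 194, i.e. starting by 194 − 60 = minute 134.
So imaging can start as early as minute 84 and as late as minute 134, giving 134 − 84 = 50 minutes of slack.

50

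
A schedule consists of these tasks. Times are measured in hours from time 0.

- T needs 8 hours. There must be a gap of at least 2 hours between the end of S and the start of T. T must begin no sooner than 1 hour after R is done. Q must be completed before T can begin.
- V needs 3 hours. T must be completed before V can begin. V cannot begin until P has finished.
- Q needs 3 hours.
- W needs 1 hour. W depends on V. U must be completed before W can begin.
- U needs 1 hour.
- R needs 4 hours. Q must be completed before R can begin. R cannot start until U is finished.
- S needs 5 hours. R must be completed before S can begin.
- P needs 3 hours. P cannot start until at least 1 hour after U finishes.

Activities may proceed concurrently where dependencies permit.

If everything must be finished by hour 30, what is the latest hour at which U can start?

6

W has no dependents, so it just needs to finish by hour 30. Starting by 30 − 1 = hour 29 achieves that.
V must finish before W (must start by hour 29). With a 3-hour duration, V must start by 29 − 3 = hour 26.
T must finish before V (must start by hour 26). With an 8-hour duration, T must start by 26 − 8 = hour 18.
S has to be done before T (must start by hour 18, minus 2-hour gap → hour 16). That means finishing by hour 16, i.e. starting by 16 − 5 = hour 11.
R must finish in time for S (must start by hour 11); T (must start by hour 18, minus 1-hour gap → hour 17). The tightest is hour 11, so R must start by 11 − 4 = hour 7.
P has to be done before V (must start by hour 26). That means finishing by hour 26, i.e. starting by 26 − 3 = hour 23.
U must finish in time for P (must start by hour 23, minus 1-hour gap → hour 22); R (must start by hour 7); W (must start by hour 29). The tightest is hour 7, so U must start by 7 − 1 = hour 6.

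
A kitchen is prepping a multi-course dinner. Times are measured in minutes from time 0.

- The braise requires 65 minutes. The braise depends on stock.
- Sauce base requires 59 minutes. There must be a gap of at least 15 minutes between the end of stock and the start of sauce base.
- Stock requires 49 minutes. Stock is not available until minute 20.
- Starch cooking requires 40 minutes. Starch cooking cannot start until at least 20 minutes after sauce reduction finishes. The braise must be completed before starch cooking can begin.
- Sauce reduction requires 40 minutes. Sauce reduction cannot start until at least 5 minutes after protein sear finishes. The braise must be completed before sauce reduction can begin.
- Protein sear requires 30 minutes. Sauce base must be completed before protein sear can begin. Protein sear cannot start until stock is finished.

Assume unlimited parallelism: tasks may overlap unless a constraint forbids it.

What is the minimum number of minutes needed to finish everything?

Stock waits on its own release at minute 20, so it starts at minute 20 and finishes at 20 + 49 = minute 69.
The braise cannot begin until stock (finishes minute 69). It runs from minute 69 to 69 + 65 = minute 134.
Sauce base waits on stock (finishes minute 69, plus 15-minute gap → minute 84), so it starts at minute 84 and finishes at 84 + 59 = minute 143.
For protein sear: sauce base (finishes minute 143); stock (finishes minute 69). Taking the maximum gives a start of minute 143, and it finishes at 143 + 30 = minute 173.
For sauce reduction: protein sear (finishes minute 173, plus 5-minute gap → minute 178); the braise (finishes minute 134). Taking the maximum gives a start of minute 178, and it finishes at 178 + 40 = minute 218.
For starch cooking: sauce reduction (finishes minute 218, plus 20-minute gap → minute 238); the braise (finishes minute 134). Taking the maximum gives a start of minute 238, and it finishes at 238 + 40 = minute 278.
All tasks are finished once the last one completes. Finish times: Stock at 69, Sauce base at 143, The braise at 134, Protein sear at 173, Sauce reduction at 218, Starch cooking at 278. The latest is minute 278.

278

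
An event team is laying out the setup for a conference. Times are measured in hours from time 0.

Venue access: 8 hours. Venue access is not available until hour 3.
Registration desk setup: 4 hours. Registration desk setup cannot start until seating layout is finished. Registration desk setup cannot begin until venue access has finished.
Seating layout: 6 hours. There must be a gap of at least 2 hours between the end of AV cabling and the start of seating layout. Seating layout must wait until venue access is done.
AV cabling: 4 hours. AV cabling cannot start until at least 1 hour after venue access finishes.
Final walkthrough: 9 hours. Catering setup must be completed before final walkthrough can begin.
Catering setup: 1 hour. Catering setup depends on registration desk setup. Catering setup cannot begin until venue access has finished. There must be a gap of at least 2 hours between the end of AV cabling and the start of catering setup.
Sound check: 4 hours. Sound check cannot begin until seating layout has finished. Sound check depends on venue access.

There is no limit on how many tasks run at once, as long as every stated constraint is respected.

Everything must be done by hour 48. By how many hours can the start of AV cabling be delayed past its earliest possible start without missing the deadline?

10

Venue access cannot begin until its own release at hour 3. It runs from hour 3 to 3 + 8 = hour 11.
AV cabling cannot begin until venue access (finishes hour 11, plus 1-hour gap → hour 12). It runs from hour 12 to 12 + 4 = hour 16.

Working backward from the deadline:
To finish by hour 48, final walkthrough (duration 9) must start no later than hour 39.
Catering setup must finish before final walkthrough (must start by hour 39). With a 1-hour duration, catering setup must start by 39 − 1 = hour 38.
Registration desk setup must finish before catering setup (must start by hour 38). With a 4-hour duration, registration desk setup must start by 38 − 4 = hour 34.
To finish by hour 48, sound check (duration 4) must start no later than hour 44.
For seating layout: registration desk setup (must start by hour 34); sound check (must start by hour 44). The most restrictive is hour 34; with a 6-hour duration, seating layout must start by hour 28.
AV cabling must finish in time for seating layout (must start by hour 28, minus 2-hour gap → hour 26); catering setup (must start by hour 38, minus 2-hour gap → hour 36). The tightest is hour 26, so AV cabling must start by 26 − 4 = hour 22.
So AV cabling can start as early as hour 12 and as late as hour 22, giving 22 − 12 = 10 hours of slack.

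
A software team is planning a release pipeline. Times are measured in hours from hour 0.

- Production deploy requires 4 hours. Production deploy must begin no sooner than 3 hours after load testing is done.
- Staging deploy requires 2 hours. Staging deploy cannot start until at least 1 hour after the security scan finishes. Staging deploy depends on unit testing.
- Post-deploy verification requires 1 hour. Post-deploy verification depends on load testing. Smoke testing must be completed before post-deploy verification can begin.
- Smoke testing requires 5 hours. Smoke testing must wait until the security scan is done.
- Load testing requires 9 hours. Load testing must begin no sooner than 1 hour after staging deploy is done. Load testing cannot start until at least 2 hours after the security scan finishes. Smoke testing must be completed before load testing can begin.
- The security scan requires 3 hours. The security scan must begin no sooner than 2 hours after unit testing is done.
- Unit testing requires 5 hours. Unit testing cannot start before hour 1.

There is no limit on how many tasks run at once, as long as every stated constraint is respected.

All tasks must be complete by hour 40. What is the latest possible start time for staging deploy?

Production deploy must finish by hour 40; it takes 4 hours, so it must start by 40 − 4 = hour 36.
Nothing follows post-deploy verification; the deadline of hour 40 is its only limit. It must start by 40 − 1 = hour 39.
Load testing has several dependents: production deploy (must start by hour 36, minus 3-hour gap → hour 33); post-deploy verification (must start by hour 39). The earliest of those limits is hour 33, so load testing must start by 33 − 9 = hour 24.
Staging deploy feeds into load testing (must start by hour 24, minus 1-hour gap → hour 23); so staging deploy must finish by hour 23 and therefore start by hour 21.

21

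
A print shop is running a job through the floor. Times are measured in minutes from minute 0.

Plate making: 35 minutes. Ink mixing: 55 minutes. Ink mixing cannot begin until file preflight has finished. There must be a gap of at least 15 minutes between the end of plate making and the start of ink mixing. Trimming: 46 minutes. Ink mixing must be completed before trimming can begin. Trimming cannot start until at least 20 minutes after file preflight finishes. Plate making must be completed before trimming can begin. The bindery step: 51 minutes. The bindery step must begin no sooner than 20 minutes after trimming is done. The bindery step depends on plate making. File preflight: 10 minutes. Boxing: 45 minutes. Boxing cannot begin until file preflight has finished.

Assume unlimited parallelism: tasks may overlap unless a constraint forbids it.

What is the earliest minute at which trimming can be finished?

Plate making can start immediately at minute 0; it finishes at minute 35.
Nothing blocks file preflight, so it runs from minute 0 to minute 10.
Ink mixing cannot start until file preflight (finishes minute 10); plate making (finishes minute 35, plus 15-minute gap → minute 50). The controlling bound is minute 50, so ink mixing finishes at 50 + 55 = minute 105.
For trimming: ink mixing (finishes minute 105); file preflight (finishes minute 10, plus 20-minute gap → minute 30); plate making (finishes minute 35). Taking the maximum gives a start of minute 105, and it finishes at 105 + 46 = minute 151.

151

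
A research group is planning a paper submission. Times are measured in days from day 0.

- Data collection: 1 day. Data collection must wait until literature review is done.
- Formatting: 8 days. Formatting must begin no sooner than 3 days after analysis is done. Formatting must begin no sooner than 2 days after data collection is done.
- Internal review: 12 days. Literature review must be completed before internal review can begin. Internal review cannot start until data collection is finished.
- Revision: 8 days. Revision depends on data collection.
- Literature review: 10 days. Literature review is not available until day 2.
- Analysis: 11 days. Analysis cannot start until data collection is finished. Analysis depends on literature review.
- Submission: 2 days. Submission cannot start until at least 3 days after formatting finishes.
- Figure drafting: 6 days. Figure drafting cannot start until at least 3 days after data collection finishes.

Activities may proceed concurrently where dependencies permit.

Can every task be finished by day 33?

Literature review waits on its own release at day 2, so it starts at day 2 and finishes at 2 + 10 = day 12.
Data collection waits on literature review (finishes day 12), so it starts at day 12 and finishes at 12 + 1 = day 13.
Revision waits on data collection (finishes day 13), so it starts at day 13 and finishes at 13 + 8 = day 21.
Internal review needs all of literature review (finishes day 12); data collection (finishes day 13). That puts its earliest start at day 13; it finishes at 13 + 12 = day 25.
Figure drafting cannot begin until data collection (finishes day 13, plus 3-day gap → day 16). It runs from day 16 to 16 + 6 = day 22.
For analysis: data collection (finishes day 13); literature review (finishes day 12). Taking the maximum gives a start of day 13, and it finishes at 13 + 11 = day 24.
Formatting needs all of analysis (finishes day 24, plus 3-day gap → day 27); data collection (finishes day 13, plus 2-day gap → day 15). That puts its earliest start at day 27; it finishes at 27 + 8 = day 35.
After formatting (finishes day 35, plus 3-day gap → day 38), submission can start at day 38 and finishes at day 40.
The earliest everything can be done is day 40, which is after the deadline of 33, so it is not possible.

No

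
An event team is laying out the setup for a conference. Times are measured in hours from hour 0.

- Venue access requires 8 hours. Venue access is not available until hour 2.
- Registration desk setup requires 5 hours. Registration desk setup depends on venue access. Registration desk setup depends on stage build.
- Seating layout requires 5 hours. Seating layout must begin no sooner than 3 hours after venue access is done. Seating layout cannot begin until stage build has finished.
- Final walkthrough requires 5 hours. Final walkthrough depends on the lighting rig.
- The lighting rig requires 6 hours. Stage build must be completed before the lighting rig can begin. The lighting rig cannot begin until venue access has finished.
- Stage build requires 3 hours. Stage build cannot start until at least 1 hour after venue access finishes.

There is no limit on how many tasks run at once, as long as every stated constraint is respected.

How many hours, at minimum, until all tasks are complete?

After its own release at hour 2, venue access can start at hour 2 and finishes at hour 10.
Stage build cannot begin until venue access (finishes hour 10, plus 1-hour gap → hour 11). It runs from hour 11 to 11 + 3 = hour 14.
For registration desk setup: venue access (finishes hour 10); stage build (finishes hour 14). Taking the maximum gives a start of hour 14, and it finishes at 14 + 5 = hour 19.
For seating layout: venue access (finishes hour 10, plus 3-hour gap → hour 13); stage build (finishes hour 14). Taking the maximum gives a start of hour 14, and it finishes at 14 + 5 = hour 19.
The lighting rig needs all of stage build (finishes hour 14); venue access (finishes hour 10). That puts its earliest start at hour 14; it finishes at 14 + 6 = hour 20.
After the lighting rig (finishes hour 20), final walkthrough can start at hour 20 and finishes at hour 25.
All tasks are finished once the last one completes. Finish times: Venue access at 10, Stage build at 14, The lighting rig at 20, Seating layout at 19, Registration desk setup at 19, Final walkthrough at 25. The latest is hour 25.

25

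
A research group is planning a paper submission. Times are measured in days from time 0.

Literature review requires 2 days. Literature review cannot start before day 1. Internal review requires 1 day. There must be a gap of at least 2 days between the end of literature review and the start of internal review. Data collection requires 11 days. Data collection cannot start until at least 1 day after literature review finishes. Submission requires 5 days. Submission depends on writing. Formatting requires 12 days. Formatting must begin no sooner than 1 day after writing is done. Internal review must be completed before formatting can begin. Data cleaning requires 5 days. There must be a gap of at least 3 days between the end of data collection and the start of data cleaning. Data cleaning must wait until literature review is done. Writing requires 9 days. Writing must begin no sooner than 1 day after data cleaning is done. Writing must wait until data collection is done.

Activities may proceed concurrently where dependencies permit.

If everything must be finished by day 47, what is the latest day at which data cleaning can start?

19

Nothing follows formatting; the deadline of day 47 is its only limit. It must start by 47 − 12 = day 35.
Submission has no dependents, so it just needs to finish by day 47. Starting by 47 − 5 = day 42 achieves that.
Writing has several dependents: formatting (must start by day 35, minus 1-day gap → day 34); submission (must start by day 42). The earliest of those limits is day 34, so writing must start by 34 − 9 = day 25.
Data cleaning feeds into writing (must start by day 25, minus 1-day gap → day 24); so data cleaning must finish by day 24 and therefore start by day 19.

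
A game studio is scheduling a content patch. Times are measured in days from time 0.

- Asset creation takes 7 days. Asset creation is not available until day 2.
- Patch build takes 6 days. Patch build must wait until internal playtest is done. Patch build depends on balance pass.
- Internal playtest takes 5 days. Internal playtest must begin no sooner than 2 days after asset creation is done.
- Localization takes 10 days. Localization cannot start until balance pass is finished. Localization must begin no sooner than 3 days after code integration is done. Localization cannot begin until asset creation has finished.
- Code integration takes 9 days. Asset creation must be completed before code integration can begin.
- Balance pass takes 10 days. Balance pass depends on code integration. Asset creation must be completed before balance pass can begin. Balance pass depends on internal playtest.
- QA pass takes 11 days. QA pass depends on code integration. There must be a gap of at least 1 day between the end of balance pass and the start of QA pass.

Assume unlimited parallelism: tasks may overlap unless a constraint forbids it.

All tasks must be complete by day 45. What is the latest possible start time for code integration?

14

Localization must finish by day 45; it takes 10 days, so it must start by 45 − 10 = day 35.
QA pass has no dependents, so it just needs to finish by day 45. Starting by 45 − 11 = day 34 achieves that.
Patch build must finish by day 45; it takes 6 days, so it must start by 45 − 6 = day 39.
For balance pass: localization (must start by day 35); QA pass (must start by day 34, minus 1-day gap → day 33); patch build (must start by day 39). The most restrictive is day 33; with a 10-day duration, balance pass must start by day 23.
Code integration has several dependents: balance pass (must start by day 23); localization (must start by day 35, minus 3-day gap → day 32); QA pass (must start by day 34). The earliest of those limits is day 23, so code integration must start by 23 − 9 = day 14.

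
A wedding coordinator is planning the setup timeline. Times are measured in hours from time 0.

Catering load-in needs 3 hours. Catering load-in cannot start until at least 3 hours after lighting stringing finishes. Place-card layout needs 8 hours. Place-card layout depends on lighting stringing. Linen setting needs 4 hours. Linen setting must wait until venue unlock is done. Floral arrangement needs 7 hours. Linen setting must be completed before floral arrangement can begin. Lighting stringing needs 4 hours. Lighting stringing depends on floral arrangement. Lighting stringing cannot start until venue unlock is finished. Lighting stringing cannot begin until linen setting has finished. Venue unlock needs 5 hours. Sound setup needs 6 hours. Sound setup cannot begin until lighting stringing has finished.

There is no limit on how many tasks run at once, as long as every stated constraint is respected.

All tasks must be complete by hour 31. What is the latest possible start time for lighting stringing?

19

Nothing follows sound setup; the deadline of hour 31 is its only limit. It must start by 31 − 6 = hour 25.
Catering load-in has no dependents, so it just needs to finish by hour 31. Starting by 31 − 3 = hour 28 achieves that.
To finish by hour 31, place-card layout (duration 8) must start no later than hour 23.
For lighting stringing: sound setup (must start by hour 25); catering load-in (must start by hour 28, minus 3-hour gap → hour 25); place-card layout (must start by hour 23). The most restrictive is hour 23; with a 4-hour duration, lighting stringing must start by hour 19.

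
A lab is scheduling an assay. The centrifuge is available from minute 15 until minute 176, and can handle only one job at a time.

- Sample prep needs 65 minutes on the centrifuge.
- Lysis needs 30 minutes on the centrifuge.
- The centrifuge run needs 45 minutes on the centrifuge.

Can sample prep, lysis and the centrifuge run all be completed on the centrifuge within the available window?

Yes

The centrifuge window is 176 − 15 = 161 minutes.
Running back to back, the jobs need 65 + 30 + 45 = 140 minutes on the centrifuge.
Since 140 ≤ 161, they fit within the window.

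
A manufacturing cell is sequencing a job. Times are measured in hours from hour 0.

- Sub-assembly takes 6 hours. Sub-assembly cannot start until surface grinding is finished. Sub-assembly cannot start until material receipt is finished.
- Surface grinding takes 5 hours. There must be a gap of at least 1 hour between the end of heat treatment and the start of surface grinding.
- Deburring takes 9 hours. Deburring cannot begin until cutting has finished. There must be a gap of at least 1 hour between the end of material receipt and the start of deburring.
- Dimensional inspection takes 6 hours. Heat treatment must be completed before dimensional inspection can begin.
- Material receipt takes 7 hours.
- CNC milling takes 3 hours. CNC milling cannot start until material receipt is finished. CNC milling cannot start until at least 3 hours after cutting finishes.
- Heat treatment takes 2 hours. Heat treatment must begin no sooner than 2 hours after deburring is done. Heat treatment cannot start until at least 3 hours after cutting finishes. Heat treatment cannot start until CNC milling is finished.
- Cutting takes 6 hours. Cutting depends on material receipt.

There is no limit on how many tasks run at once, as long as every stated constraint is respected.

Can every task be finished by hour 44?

Material receipt can start immediately at hour 0; it finishes at hour 7.
Cutting cannot begin until material receipt (finishes hour 7). It runs from hour 7 to 7 + 6 = hour 13.
For CNC milling: material receipt (finishes hour 7); cutting (finishes hour 13, plus 3-hour gap → hour 16). Taking the maximum gives a start of hour 16, and it finishes at 16 + 3 = hour 19.
Deburring cannot start until cutting (finishes hour 13); material receipt (finishes hour 7, plus 1-hour gap → hour 8). The controlling bound is hour 13, so deburring finishes at 13 + 9 = hour 22.
Heat treatment has to wait for deburring (finishes hour 22, plus 2-hour gap → hour 24); cutting (finishes hour 13, plus 3-hour gap → hour 16); CNC milling (finishes hour 19). The latest of these is hour 24, so heat treatment runs hour 24 to 24 + 2 = hour 26.
Dimensional inspection waits on heat treatment (finishes hour 26), so it starts at hour 26 and finishes at 26 + 6 = hour 32.
After heat treatment (finishes hour 26, plus 1-hour gap → hour 27), surface grinding can start at hour 27 and finishes at hour 32.
For sub-assembly: surface grinding (finishes hour 32); material receipt (finishes hour 7). Taking the maximum gives a start of hour 32, and it finishes at 32 + 6 = hour 38.
Every task is finished by hour 38, which is no later than the deadline of 44, so the schedule is feasible.

Yes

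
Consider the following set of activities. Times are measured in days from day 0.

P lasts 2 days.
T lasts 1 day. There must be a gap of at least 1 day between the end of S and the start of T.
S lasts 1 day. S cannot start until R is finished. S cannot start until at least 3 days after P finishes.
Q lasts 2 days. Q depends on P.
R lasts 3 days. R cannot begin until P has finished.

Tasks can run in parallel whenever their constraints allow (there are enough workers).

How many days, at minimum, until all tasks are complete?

P has no prerequisites, so it starts at day 0 and finishes at day 2.
After P (finishes day 2), R can start at day 2 and finishes at day 5.
S needs all of R (finishes day 5); P (finishes day 2, plus 3-day gap → day 5). That puts its earliest start at day 5; it finishes at 5 + 1 = day 6.
T waits on S (finishes day 6, plus 1-day gap → day 7), so it starts at day 7 and finishes at 7 + 1 = day 8.
Q cannot begin until P (finishes day 2). It runs from day 2 to 2 + 2 = day 4.
All tasks are finished once the last one completes. Finish times: P at 2, Q at 4, R at 5, S at 6, T at 8. The latest is day 8.

8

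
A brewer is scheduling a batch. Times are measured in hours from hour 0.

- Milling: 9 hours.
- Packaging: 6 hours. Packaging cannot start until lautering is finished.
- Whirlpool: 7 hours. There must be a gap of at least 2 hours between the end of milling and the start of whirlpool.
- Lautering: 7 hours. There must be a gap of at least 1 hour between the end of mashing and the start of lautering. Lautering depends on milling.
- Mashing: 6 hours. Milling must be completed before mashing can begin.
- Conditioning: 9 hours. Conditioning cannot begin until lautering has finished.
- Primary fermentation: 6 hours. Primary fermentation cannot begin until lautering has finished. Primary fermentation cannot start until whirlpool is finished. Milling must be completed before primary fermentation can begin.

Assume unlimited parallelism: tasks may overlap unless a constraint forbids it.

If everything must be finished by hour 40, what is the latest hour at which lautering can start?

24

Nothing follows primary fermentation; the deadline of hour 40 is its only limit. It must start by 40 − 6 = hour 34.
Conditioning must finish by hour 40; it takes 9 hours, so it must start by 40 − 9 = hour 31.
Packaging has no dependents, so it just needs to finish by hour 40. Starting by 40 − 6 = hour 34 achieves that.
Lautering must finish in time for primary fermentation (must start by hour 34); conditioning (must start by hour 31); packaging (must start by hour 34). The tightest is hour 31, so lautering must start by 31 − 7 = hour 24.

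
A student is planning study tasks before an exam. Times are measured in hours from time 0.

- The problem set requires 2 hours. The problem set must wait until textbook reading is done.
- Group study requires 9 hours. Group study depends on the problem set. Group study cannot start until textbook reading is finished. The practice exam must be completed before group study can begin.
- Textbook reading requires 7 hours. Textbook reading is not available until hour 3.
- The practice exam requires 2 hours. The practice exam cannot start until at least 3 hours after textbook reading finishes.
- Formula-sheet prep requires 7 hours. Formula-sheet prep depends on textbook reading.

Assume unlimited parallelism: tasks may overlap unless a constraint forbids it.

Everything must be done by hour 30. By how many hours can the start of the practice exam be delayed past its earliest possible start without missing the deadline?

6

After its own release at hour 3, textbook reading can start at hour 3 and finishes at hour 10.
After textbook reading (finishes hour 10, plus 3-hour gap → hour 13), the practice exam can start at hour 13 and finishes at hour 15.

Working backward from the deadline:
Nothing follows group study; the deadline of hour 30 is its only limit. It must start by 30 − 9 = hour 21.
The practice exam has to be done before group study (must start by hour 21). That means finishing by hour 21, i.e. starting by 21 − 2 = hour 19.
So the practice exam can start as early as hour 13 and as late as hour 19, giving 19 − 13 = 6 hours of slack.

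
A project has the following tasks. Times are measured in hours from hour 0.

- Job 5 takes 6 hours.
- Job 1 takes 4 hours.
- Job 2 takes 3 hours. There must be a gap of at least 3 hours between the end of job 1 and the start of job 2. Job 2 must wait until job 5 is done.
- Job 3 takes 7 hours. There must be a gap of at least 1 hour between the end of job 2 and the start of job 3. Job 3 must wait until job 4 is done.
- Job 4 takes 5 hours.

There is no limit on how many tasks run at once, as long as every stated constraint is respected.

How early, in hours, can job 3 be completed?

18

Job 5 can start immediately at hour 0; it finishes at hour 6.
Job 4 has no prerequisites, so it starts at hour 0 and finishes at hour 5.
Nothing blocks job 1, so it runs from hour 0 to hour 4.
For job 2: job 1 (finishes hour 4, plus 3-hour gap → hour 7); job 5 (finishes hour 6). Taking the maximum gives a start of hour 7, and it finishes at 7 + 3 = hour 10.
Job 3 has to wait for job 2 (finishes hour 10, plus 1-hour gap → hour 11); job 4 (finishes hour 5). The latest of these is hour 11, so job 3 runs hour 11 to 11 + 7 = hour 18.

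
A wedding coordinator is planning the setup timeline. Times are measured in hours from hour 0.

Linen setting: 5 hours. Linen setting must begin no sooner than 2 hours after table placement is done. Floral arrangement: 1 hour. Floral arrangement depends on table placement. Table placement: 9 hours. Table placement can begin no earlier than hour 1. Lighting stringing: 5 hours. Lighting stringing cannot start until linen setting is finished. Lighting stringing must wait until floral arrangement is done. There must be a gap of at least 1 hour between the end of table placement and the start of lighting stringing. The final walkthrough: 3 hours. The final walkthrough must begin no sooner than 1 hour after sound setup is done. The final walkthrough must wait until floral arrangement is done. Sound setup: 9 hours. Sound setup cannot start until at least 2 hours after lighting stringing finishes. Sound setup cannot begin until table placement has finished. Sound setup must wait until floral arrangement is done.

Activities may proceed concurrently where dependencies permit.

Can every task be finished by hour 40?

After its own release at hour 1, table placement can start at hour 1 and finishes at hour 10.
After table placement (finishes hour 10), floral arrangement can start at hour 10 and finishes at hour 11.
After table placement (finishes hour 10, plus 2-hour gap → hour 12), linen setting can start at hour 12 and finishes at hour 17.
Lighting stringing needs all of linen setting (finishes hour 17); floral arrangement (finishes hour 11); table placement (finishes hour 10, plus 1-hour gap → hour 11). That puts its earliest start at hour 17; it finishes at 17 + 5 = hour 22.
For sound setup: lighting stringing (finishes hour 22, plus 2-hour gap → hour 24); table placement (finishes hour 10); floral arrangement (finishes hour 11). Taking the maximum gives a start of hour 24, and it finishes at 24 + 9 = hour 33.
For the final walkthrough: sound setup (finishes hour 33, plus 1-hour gap → hour 34); floral arrangement (finishes hour 11). Taking the maximum gives a start of hour 34, and it finishes at 34 + 3 = hour 37.
Every task is finished by hour 37, which is no later than the deadline of 40, so the schedule is feasible.

Yes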